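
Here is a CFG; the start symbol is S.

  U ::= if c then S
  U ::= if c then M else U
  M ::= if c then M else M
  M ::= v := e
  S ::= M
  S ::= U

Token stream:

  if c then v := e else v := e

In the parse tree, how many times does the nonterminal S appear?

[S [M if c then [M v := e] else [M v := e]]]

1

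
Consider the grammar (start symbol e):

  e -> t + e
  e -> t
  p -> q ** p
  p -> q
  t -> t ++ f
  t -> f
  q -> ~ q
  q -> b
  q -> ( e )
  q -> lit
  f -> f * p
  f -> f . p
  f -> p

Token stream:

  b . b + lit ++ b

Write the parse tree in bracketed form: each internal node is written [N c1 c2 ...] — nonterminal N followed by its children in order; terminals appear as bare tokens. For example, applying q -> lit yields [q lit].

[e [t [f [f [p [q b]]] . [p [q b]]]] + [e [t [t [f [p [q lit]]]] ++ [f [p [q b]]]]]]

e
t + e
f + e
f . p + e
p . p + e
q . p + e
b . p + e
b . q + e
b . b + e
b . b + t
b . b + t ++ f
b . b + f ++ f
b . b + p ++ f
b . b + q ++ f
b . b + lit ++ f
b . b + lit ++ p
b . b + lit ++ q
b . b + lit ++ b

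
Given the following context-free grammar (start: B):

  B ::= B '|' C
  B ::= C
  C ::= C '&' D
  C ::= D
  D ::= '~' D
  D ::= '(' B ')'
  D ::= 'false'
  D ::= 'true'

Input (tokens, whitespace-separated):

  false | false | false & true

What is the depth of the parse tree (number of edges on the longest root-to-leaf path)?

5

[B [B [B [C [D false]]] | [C [D false]]] | [C [C [D false]] & [D true]]]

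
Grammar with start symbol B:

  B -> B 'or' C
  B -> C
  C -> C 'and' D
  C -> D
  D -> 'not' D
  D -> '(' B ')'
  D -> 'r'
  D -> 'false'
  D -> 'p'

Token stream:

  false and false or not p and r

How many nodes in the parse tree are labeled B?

[B [B [C [C [D false]] and [D false]]] or [C [C [D not [D p]]] and [D r]]]

2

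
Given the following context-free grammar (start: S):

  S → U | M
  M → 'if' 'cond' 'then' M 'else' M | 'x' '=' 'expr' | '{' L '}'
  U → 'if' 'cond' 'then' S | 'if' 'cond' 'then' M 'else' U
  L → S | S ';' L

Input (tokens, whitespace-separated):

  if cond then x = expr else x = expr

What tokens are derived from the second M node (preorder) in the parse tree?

x = expr

[S [M if cond then [M x = expr] else [M x = expr]]]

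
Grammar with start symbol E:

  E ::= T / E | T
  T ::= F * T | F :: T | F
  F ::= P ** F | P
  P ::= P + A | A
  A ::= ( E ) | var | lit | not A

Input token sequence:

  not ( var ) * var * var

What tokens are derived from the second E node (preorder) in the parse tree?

var

[E [T [F [P [A not [A ( [E [T [F [P [A var]]]]] )]]]] * [T [F [P [A var]]] * [T [F [P [A var]]]]]]]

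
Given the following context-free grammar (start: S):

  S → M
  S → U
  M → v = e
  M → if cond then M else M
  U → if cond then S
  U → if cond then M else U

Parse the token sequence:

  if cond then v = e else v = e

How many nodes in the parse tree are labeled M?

3

[S [M if cond then [M v = e] else [M v = e]]]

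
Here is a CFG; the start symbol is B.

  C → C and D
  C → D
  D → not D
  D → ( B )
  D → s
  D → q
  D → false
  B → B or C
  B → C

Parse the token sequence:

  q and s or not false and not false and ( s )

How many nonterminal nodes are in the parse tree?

17

[B [B [C [C [D q]] and [D s]]] or [C [C [C [D not [D false]]] and [D not [D false]]] and [D ( [B [C [D s]]] )]]]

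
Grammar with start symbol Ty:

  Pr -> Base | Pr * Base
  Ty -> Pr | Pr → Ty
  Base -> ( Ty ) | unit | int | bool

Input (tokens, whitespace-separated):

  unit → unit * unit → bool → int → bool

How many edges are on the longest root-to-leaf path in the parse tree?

[Ty [Pr [Base unit]] → [Ty [Pr [Pr [Base unit]] * [Base unit]] → [Ty [Pr [Base bool]] → [Ty [Pr [Base int]] → [Ty [Pr [Base bool]]]]]]]

7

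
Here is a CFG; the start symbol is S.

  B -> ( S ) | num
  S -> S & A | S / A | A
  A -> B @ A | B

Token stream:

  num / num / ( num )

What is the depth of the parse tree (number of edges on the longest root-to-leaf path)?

[S [S [S [A [B num]]] / [A [B num]]] / [A [B ( [S [A [B num]]] )]]]

6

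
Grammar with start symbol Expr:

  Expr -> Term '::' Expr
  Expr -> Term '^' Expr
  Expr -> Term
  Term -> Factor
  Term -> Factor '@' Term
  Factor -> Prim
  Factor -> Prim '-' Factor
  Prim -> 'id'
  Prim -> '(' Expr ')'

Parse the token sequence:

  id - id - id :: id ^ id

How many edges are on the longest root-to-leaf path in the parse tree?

[Expr [Term [Factor [Prim id] - [Factor [Prim id] - [Factor [Prim id]]]]] :: [Expr [Term [Factor [Prim id]]] ^ [Expr [Term [Factor [Prim id]]]]]]

6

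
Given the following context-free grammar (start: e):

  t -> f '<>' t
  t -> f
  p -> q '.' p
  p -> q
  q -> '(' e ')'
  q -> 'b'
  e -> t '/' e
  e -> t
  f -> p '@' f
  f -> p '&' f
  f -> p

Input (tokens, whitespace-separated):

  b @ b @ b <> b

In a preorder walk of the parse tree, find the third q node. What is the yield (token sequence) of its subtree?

b

[e [t [f [p [q b]] @ [f [p [q b]] @ [f [p [q b]]]]] <> [t [f [p [q b]]]]]]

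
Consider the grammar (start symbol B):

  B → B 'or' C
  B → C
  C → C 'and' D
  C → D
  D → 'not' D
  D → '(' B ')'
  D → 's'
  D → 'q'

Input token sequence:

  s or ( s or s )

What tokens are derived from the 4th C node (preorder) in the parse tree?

s

[B [B [C [D s]]] or [C [D ( [B [B [C [D s]]] or [C [D s]]] )]]]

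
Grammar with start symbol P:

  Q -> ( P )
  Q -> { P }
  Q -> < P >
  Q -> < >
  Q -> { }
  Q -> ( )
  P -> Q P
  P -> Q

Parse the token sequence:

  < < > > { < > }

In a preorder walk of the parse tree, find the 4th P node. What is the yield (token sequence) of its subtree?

[P [Q < [P [Q < >]] >] [P [Q { [P [Q < >]] }]]]

< >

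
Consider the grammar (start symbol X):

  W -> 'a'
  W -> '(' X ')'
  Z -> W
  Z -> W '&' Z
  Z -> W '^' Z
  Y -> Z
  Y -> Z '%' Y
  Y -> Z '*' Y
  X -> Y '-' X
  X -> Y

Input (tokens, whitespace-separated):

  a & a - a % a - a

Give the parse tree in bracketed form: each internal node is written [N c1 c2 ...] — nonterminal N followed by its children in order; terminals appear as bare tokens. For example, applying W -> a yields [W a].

[X [Y [Z [W a] & [Z [W a]]]] - [X [Y [Z [W a]] % [Y [Z [W a]]]] - [X [Y [Z [W a]]]]]]

X
Y - X
Z - X
W & Z - X
a & Z - X
a & W - X
a & a - X
a & a - Y - X
a & a - Z % Y - X
a & a - W % Y - X
a & a - a % Y - X
a & a - a % Z - X
a & a - a % W - X
a & a - a % a - X
a & a - a % a - Y
a & a - a % a - Z
a & a - a % a - W
a & a - a % a - a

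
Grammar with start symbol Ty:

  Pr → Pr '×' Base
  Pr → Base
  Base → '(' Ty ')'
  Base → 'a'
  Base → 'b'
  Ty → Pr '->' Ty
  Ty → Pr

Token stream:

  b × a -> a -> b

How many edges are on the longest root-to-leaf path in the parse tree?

5

[Ty [Pr [Pr [Base b]] × [Base a]] -> [Ty [Pr [Base a]] -> [Ty [Pr [Base b]]]]]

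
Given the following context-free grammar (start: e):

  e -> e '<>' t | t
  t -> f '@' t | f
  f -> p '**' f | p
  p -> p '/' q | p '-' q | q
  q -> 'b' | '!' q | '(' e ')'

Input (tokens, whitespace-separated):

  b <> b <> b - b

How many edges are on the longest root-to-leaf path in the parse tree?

[e [e [e [t [f [p [q b]]]]] <> [t [f [p [q b]]]]] <> [t [f [p [p [q b]] - [q b]]]]]

7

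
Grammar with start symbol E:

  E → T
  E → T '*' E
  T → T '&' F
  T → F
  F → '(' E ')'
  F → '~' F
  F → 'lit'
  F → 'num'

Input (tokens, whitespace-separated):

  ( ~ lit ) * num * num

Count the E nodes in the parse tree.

[E [T [F ( [E [T [F ~ [F lit]]]] )]] * [E [T [F num]] * [E [T [F num]]]]]

4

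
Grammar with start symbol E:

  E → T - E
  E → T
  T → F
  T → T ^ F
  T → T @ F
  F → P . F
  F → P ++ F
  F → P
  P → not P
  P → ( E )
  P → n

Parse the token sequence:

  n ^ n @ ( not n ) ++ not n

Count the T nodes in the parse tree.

[E [T [T [T [F [P n]]] ^ [F [P n]]] @ [F [P ( [E [T [F [P not [P n]]]]] )] ++ [F [P not [P n]]]]]]

4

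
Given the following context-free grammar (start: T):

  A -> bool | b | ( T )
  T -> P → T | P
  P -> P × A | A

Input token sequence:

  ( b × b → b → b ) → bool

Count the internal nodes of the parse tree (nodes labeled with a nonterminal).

[T [P [A ( [T [P [P [A b]] × [A b]] → [T [P [A b]] → [T [P [A b]]]]] )]] → [T [P [A bool]]]]

17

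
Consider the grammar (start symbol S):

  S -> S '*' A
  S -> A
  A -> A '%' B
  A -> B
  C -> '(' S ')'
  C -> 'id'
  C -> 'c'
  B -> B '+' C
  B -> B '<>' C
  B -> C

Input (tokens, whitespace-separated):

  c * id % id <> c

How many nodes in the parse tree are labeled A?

3

[S [S [A [B [C c]]]] * [A [A [B [C id]]] % [B [B [C id]] <> [C c]]]]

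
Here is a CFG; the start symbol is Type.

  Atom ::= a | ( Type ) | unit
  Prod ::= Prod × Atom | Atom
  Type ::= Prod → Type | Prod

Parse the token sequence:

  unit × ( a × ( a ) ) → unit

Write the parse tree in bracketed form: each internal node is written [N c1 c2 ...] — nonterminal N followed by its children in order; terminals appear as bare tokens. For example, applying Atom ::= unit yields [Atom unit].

Type
Prod → Type
Prod × Atom → Type
Atom × Atom → Type
unit × Atom → Type
unit × ( Type ) → Type
unit × ( Prod ) → Type
unit × ( Prod × Atom ) → Type
unit × ( Atom × Atom ) → Type
unit × ( a × Atom ) → Type
unit × ( a × ( Type ) ) → Type
unit × ( a × ( Prod ) ) → Type
unit × ( a × ( Atom ) ) → Type
unit × ( a × ( a ) ) → Type
unit × ( a × ( a ) ) → Prod
unit × ( a × ( a ) ) → Atom
unit × ( a × ( a ) ) → unit

[Type [Prod [Prod [Atom unit]] × [Atom ( [Type [Prod [Prod [Atom a]] × [Atom ( [Type [Prod [Atom a]]] )]]] )]] → [Type [Prod [Atom unit]]]]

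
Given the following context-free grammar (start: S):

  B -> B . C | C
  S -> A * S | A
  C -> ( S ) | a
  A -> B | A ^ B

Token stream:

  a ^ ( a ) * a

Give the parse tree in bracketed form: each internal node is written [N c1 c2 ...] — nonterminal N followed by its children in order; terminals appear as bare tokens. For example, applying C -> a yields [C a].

S
A * S
A ^ B * S
B ^ B * S
C ^ B * S
a ^ B * S
a ^ C * S
a ^ ( S ) * S
a ^ ( A ) * S
a ^ ( B ) * S
a ^ ( C ) * S
a ^ ( a ) * S
a ^ ( a ) * A
a ^ ( a ) * B
a ^ ( a ) * C
a ^ ( a ) * a

[S [A [A [B [C a]]] ^ [B [C ( [S [A [B [C a]]]] )]]] * [S [A [B [C a]]]]]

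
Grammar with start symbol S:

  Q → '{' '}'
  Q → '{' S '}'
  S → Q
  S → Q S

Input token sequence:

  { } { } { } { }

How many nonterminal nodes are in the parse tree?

[S [Q { }] [S [Q { }] [S [Q { }] [S [Q { }]]]]]

8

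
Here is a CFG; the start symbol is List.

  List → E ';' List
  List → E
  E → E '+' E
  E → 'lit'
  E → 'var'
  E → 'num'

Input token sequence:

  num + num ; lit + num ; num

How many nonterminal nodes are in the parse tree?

[List [E [E num] + [E num]] ; [List [E [E lit] + [E num]] ; [List [E num]]]]

10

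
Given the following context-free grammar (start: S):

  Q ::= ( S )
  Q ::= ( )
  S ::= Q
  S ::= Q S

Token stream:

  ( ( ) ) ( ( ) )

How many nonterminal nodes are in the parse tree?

8

[S [Q ( [S [Q ( )]] )] [S [Q ( [S [Q ( )]] )]]]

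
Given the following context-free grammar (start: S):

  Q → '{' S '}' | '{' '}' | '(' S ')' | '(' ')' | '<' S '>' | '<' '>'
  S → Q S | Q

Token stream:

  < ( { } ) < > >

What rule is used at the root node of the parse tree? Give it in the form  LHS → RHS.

S → Q

[S [Q < [S [Q ( [S [Q { }]] )] [S [Q < >]]] >]]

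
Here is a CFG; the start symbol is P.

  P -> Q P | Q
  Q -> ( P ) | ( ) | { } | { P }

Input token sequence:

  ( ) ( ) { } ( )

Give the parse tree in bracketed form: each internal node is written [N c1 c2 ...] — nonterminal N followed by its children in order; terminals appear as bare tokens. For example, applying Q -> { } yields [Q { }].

[P [Q ( )] [P [Q ( )] [P [Q { }] [P [Q ( )]]]]]

P
Q P
( ) P
( ) Q P
( ) ( ) P
( ) ( ) Q P
( ) ( ) { } P
( ) ( ) { } Q
( ) ( ) { } ( )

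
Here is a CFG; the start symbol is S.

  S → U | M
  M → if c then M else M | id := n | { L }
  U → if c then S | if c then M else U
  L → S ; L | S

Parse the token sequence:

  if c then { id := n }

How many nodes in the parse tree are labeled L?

[S [U if c then [S [M { [L [S [M id := n]]] }]]]]

1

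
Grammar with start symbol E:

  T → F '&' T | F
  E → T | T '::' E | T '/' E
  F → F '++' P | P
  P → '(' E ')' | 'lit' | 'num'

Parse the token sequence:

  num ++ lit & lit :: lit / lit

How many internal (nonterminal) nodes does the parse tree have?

17

[E [T [F [F [P num]] ++ [P lit]] & [T [F [P lit]]]] :: [E [T [F [P lit]]] / [E [T [F [P lit]]]]]]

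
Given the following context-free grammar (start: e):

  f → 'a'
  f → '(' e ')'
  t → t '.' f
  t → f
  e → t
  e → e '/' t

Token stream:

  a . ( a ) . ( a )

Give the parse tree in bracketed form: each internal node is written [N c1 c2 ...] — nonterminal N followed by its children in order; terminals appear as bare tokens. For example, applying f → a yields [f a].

[e [t [t [t [f a]] . [f ( [e [t [f a]]] )]] . [f ( [e [t [f a]]] )]]]

e
t
t . f
t . f . f
f . f . f
a . f . f
a . ( e ) . f
a . ( t ) . f
a . ( f ) . f
a . ( a ) . f
a . ( a ) . ( e )
a . ( a ) . ( t )
a . ( a ) . ( f )
a . ( a ) . ( a )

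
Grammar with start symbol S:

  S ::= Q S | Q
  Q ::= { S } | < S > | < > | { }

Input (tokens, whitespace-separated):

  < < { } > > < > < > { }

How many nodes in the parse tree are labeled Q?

[S [Q < [S [Q < [S [Q { }]] >]] >] [S [Q < >] [S [Q < >] [S [Q { }]]]]]

6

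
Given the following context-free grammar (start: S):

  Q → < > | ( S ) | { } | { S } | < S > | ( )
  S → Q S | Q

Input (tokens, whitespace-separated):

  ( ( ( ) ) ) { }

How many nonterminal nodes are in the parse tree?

[S [Q ( [S [Q ( [S [Q ( )]] )]] )] [S [Q { }]]]

8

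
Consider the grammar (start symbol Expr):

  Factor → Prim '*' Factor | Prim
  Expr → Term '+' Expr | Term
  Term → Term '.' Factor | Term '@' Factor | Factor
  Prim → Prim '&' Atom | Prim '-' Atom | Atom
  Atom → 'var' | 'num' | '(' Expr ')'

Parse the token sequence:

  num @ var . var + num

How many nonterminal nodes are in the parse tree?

[Expr [Term [Term [Term [Factor [Prim [Atom num]]]] @ [Factor [Prim [Atom var]]]] . [Factor [Prim [Atom var]]]] + [Expr [Term [Factor [Prim [Atom num]]]]]]

18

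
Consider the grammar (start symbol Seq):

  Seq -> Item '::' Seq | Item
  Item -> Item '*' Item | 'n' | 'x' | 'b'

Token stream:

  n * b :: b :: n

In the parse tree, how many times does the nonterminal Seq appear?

[Seq [Item [Item n] * [Item b]] :: [Seq [Item b] :: [Seq [Item n]]]]

3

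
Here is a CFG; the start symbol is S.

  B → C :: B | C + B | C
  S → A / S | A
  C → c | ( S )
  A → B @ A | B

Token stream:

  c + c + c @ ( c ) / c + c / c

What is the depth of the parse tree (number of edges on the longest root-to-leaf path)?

9

[S [A [B [C c] + [B [C c] + [B [C c]]]] @ [A [B [C ( [S [A [B [C c]]]] )]]]] / [S [A [B [C c] + [B [C c]]]] / [S [A [B [C c]]]]]]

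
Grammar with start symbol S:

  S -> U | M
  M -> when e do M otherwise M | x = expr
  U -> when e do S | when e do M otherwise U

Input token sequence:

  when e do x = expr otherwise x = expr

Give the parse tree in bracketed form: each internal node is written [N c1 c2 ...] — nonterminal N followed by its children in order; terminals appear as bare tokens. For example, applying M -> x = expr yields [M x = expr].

[S [M when e do [M x = expr] otherwise [M x = expr]]]

S
M
when e do M otherwise M
when e do x = expr otherwise M
when e do x = expr otherwise x = expr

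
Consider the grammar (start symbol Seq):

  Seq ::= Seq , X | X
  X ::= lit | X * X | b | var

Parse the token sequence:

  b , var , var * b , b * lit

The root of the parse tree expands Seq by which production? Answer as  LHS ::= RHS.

[Seq [Seq [Seq [Seq [X b]] , [X var]] , [X [X var] * [X b]]] , [X [X b] * [X lit]]]

Seq ::= Seq , X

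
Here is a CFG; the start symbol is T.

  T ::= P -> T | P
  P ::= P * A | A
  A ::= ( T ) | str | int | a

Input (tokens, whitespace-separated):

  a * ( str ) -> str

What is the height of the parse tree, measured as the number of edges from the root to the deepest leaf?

[T [P [P [A a]] * [A ( [T [P [A str]]] )]] -> [T [P [A str]]]]

6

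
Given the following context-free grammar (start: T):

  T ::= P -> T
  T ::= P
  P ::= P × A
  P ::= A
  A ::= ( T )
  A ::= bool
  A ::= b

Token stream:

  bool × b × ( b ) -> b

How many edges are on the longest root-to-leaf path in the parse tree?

[T [P [P [P [A bool]] × [A b]] × [A ( [T [P [A b]]] )]] -> [T [P [A b]]]]

6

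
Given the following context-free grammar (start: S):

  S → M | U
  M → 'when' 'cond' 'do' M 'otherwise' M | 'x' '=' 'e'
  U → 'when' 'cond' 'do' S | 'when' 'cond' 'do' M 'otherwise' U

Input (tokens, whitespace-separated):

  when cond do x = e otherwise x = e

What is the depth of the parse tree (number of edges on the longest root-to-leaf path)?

3

[S [M when cond do [M x = e] otherwise [M x = e]]]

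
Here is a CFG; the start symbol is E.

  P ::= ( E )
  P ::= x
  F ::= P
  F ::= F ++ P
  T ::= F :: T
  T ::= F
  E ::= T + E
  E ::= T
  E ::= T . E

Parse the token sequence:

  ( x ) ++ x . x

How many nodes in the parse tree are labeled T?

[E [T [F [F [P ( [E [T [F [P x]]]] )]] ++ [P x]]] . [E [T [F [P x]]]]]

3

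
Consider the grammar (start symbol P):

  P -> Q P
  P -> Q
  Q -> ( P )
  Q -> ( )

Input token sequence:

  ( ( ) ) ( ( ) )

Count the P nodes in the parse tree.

[P [Q ( [P [Q ( )]] )] [P [Q ( [P [Q ( )]] )]]]

4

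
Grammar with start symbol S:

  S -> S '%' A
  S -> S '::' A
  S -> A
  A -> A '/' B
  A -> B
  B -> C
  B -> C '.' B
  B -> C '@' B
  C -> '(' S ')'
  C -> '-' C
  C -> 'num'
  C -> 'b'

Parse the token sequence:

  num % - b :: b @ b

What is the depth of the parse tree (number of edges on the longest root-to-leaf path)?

6

[S [S [S [A [B [C num]]]] % [A [B [C - [C b]]]]] :: [A [B [C b] @ [B [C b]]]]]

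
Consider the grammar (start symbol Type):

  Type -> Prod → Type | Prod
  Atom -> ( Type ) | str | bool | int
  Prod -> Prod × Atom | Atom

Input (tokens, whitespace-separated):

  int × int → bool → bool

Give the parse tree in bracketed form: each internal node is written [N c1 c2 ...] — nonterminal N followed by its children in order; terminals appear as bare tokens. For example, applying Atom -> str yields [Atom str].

[Type [Prod [Prod [Atom int]] × [Atom int]] → [Type [Prod [Atom bool]] → [Type [Prod [Atom bool]]]]]

Type
Prod → Type
Prod × Atom → Type
Atom × Atom → Type
int × Atom → Type
int × int → Type
int × int → Prod → Type
int × int → Atom → Type
int × int → bool → Type
int × int → bool → Prod
int × int → bool → Atom
int × int → bool → bool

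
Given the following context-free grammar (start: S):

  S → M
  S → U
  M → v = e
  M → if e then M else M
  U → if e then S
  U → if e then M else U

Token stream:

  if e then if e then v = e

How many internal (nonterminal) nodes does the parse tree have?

6

[S [U if e then [S [U if e then [S [M v = e]]]]]]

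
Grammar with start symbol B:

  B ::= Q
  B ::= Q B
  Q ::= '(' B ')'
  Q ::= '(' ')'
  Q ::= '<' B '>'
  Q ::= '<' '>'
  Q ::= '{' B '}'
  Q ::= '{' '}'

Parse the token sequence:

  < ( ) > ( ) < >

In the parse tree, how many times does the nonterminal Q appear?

4

[B [Q < [B [Q ( )]] >] [B [Q ( )] [B [Q < >]]]]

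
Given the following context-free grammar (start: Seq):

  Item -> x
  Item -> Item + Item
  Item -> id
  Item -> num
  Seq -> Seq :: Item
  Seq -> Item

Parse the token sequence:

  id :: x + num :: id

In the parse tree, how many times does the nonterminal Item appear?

5

[Seq [Seq [Seq [Item id]] :: [Item [Item x] + [Item num]]] :: [Item id]]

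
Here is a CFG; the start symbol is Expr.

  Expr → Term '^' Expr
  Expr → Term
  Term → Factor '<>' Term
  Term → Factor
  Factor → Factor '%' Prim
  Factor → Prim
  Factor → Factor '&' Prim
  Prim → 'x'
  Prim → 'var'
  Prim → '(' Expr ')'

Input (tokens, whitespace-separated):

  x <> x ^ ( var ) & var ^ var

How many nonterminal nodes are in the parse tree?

21

[Expr [Term [Factor [Prim x]] <> [Term [Factor [Prim x]]]] ^ [Expr [Term [Factor [Factor [Prim ( [Expr [Term [Factor [Prim var]]]] )]] & [Prim var]]] ^ [Expr [Term [Factor [Prim var]]]]]]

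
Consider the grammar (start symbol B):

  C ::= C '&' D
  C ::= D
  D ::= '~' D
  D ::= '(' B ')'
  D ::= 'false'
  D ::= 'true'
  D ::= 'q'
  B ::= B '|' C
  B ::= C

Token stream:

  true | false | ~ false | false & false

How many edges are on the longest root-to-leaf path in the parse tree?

[B [B [B [B [C [D true]]] | [C [D false]]] | [C [D ~ [D false]]]] | [C [C [D false]] & [D false]]]

6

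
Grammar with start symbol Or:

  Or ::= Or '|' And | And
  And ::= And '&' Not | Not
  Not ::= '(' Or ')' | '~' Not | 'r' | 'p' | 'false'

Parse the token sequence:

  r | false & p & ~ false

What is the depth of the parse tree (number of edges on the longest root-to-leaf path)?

[Or [Or [And [Not r]]] | [And [And [And [Not false]] & [Not p]] & [Not ~ [Not false]]]]

5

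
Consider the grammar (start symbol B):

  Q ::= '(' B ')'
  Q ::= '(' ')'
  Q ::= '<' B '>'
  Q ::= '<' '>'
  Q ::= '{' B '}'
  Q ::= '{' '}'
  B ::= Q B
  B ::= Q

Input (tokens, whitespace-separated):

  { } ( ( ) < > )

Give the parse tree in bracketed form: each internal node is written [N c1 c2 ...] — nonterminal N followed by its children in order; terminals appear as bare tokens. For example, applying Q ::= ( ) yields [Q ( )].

[B [Q { }] [B [Q ( [B [Q ( )] [B [Q < >]]] )]]]

B
Q B
{ } B
{ } Q
{ } ( B )
{ } ( Q B )
{ } ( ( ) B )
{ } ( ( ) Q )
{ } ( ( ) < > )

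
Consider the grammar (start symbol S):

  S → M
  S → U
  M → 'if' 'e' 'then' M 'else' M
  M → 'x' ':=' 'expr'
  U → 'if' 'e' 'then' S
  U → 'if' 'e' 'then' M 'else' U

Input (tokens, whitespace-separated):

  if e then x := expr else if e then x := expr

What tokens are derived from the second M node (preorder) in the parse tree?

x := expr

[S [U if e then [M x := expr] else [U if e then [S [M x := expr]]]]]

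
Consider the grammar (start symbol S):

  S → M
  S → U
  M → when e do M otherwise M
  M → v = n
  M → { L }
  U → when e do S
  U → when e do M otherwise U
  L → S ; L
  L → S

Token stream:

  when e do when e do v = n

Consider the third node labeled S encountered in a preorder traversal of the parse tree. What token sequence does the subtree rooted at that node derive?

v = n

[S [U when e do [S [U when e do [S [M v = n]]]]]]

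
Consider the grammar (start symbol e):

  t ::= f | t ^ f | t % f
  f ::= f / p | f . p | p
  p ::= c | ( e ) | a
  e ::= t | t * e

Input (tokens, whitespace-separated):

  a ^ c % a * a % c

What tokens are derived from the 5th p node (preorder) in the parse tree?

c

[e [t [t [t [f [p a]]] ^ [f [p c]]] % [f [p a]]] * [e [t [t [f [p a]]] % [f [p c]]]]]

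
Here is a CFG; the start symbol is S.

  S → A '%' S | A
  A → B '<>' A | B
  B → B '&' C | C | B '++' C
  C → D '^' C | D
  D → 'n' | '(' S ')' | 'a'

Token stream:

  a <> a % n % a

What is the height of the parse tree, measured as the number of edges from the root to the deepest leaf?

[S [A [B [C [D a]]] <> [A [B [C [D a]]]]] % [S [A [B [C [D n]]]] % [S [A [B [C [D a]]]]]]]

7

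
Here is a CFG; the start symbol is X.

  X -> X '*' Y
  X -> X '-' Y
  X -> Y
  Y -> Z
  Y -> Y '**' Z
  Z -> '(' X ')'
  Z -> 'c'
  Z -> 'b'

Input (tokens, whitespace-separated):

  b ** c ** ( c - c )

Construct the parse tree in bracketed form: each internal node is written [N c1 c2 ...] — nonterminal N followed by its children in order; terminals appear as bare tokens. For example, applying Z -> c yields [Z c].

[X [Y [Y [Y [Z b]] ** [Z c]] ** [Z ( [X [X [Y [Z c]]] - [Y [Z c]]] )]]]

X
Y
Y ** Z
Y ** Z ** Z
Z ** Z ** Z
b ** Z ** Z
b ** c ** Z
b ** c ** ( X )
b ** c ** ( X - Y )
b ** c ** ( Y - Y )
b ** c ** ( Z - Y )
b ** c ** ( c - Y )
b ** c ** ( c - Z )
b ** c ** ( c - c )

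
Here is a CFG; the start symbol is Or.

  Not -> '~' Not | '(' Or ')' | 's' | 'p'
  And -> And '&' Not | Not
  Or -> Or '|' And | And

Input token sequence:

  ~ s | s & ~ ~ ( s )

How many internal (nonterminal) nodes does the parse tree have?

[Or [Or [And [Not ~ [Not s]]]] | [And [And [Not s]] & [Not ~ [Not ~ [Not ( [Or [And [Not s]]] )]]]]]

14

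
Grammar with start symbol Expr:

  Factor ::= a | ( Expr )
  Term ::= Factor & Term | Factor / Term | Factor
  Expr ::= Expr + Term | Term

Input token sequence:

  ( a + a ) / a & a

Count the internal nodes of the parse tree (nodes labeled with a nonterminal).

13

[Expr [Term [Factor ( [Expr [Expr [Term [Factor a]]] + [Term [Factor a]]] )] / [Term [Factor a] & [Term [Factor a]]]]]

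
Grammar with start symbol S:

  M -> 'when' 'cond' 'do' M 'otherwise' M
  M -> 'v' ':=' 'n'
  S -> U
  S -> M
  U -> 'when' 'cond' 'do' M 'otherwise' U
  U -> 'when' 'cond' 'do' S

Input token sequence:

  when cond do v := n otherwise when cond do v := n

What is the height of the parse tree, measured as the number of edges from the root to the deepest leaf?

[S [U when cond do [M v := n] otherwise [U when cond do [S [M v := n]]]]]

5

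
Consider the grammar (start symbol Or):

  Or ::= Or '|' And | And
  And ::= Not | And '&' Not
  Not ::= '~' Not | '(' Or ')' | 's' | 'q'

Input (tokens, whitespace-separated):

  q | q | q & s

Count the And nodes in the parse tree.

[Or [Or [Or [And [Not q]]] | [And [Not q]]] | [And [And [Not q]] & [Not s]]]

4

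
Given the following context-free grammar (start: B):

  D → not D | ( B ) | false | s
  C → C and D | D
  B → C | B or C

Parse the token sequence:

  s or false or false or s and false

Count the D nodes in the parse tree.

5

[B [B [B [B [C [D s]]] or [C [D false]]] or [C [D false]]] or [C [C [D s]] and [D false]]]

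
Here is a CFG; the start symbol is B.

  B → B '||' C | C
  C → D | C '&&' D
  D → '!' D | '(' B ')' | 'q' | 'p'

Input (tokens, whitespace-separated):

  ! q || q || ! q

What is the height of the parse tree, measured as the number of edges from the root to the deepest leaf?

[B [B [B [C [D ! [D q]]]] || [C [D q]]] || [C [D ! [D q]]]]

6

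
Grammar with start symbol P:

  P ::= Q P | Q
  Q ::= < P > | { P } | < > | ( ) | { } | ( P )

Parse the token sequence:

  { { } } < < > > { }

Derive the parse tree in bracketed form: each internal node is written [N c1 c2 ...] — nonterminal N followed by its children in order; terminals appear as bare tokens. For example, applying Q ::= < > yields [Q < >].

[P [Q { [P [Q { }]] }] [P [Q < [P [Q < >]] >] [P [Q { }]]]]

P
Q P
{ P } P
{ Q } P
{ { } } P
{ { } } Q P
{ { } } < P > P
{ { } } < Q > P
{ { } } < < > > P
{ { } } < < > > Q
{ { } } < < > > { }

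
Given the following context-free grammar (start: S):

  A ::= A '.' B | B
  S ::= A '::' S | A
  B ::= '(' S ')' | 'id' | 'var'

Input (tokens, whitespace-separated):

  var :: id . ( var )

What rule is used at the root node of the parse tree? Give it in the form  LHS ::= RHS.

[S [A [B var]] :: [S [A [A [B id]] . [B ( [S [A [B var]]] )]]]]

S ::= A '::' S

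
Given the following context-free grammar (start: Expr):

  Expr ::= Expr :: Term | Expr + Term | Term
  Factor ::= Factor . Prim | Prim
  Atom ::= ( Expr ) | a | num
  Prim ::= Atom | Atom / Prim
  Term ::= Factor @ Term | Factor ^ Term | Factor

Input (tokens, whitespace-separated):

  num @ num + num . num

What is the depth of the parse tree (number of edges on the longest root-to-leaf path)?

[Expr [Expr [Term [Factor [Prim [Atom num]]] @ [Term [Factor [Prim [Atom num]]]]]] + [Term [Factor [Factor [Prim [Atom num]]] . [Prim [Atom num]]]]]

7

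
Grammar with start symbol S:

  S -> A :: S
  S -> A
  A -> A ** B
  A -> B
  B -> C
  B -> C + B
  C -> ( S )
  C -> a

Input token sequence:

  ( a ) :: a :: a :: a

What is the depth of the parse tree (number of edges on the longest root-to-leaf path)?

8

[S [A [B [C ( [S [A [B [C a]]]] )]]] :: [S [A [B [C a]]] :: [S [A [B [C a]]] :: [S [A [B [C a]]]]]]]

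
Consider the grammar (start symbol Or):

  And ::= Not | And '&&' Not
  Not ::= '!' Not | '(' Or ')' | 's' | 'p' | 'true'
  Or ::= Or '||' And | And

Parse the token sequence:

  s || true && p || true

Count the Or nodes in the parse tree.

3

[Or [Or [Or [And [Not s]]] || [And [And [Not true]] && [Not p]]] || [And [Not true]]]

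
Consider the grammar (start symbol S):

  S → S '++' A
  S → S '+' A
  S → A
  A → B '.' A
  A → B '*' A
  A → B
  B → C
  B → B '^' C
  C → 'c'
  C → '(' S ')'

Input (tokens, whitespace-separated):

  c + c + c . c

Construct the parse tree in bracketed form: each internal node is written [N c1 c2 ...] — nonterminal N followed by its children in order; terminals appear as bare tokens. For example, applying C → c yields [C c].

S
S + A
S + A + A
A + A + A
B + A + A
C + A + A
c + A + A
c + B + A
c + C + A
c + c + A
c + c + B . A
c + c + C . A
c + c + c . A
c + c + c . B
c + c + c . C
c + c + c . c

[S [S [S [A [B [C c]]]] + [A [B [C c]]]] + [A [B [C c]] . [A [B [C c]]]]]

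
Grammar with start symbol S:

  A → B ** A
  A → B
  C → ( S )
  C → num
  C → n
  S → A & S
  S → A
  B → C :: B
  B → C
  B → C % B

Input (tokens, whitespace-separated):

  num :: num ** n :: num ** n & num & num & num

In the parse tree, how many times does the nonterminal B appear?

[S [A [B [C num] :: [B [C num]]] ** [A [B [C n] :: [B [C num]]] ** [A [B [C n]]]]] & [S [A [B [C num]]] & [S [A [B [C num]]] & [S [A [B [C num]]]]]]]

8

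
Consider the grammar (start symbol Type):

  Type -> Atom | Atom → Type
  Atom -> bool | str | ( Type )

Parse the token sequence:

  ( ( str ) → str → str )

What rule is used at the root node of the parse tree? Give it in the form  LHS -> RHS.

Type -> Atom

[Type [Atom ( [Type [Atom ( [Type [Atom str]] )] → [Type [Atom str] → [Type [Atom str]]]] )]]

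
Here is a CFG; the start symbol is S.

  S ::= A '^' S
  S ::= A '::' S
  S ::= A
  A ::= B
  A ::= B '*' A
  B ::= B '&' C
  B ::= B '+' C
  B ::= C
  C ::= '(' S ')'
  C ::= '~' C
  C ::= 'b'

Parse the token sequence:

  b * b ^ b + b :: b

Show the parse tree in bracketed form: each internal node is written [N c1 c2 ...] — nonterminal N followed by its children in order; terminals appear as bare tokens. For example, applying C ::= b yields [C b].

S
A ^ S
B * A ^ S
C * A ^ S
b * A ^ S
b * B ^ S
b * C ^ S
b * b ^ S
b * b ^ A :: S
b * b ^ B :: S
b * b ^ B + C :: S
b * b ^ C + C :: S
b * b ^ b + C :: S
b * b ^ b + b :: S
b * b ^ b + b :: A
b * b ^ b + b :: B
b * b ^ b + b :: C
b * b ^ b + b :: b

[S [A [B [C b]] * [A [B [C b]]]] ^ [S [A [B [B [C b]] + [C b]]] :: [S [A [B [C b]]]]]]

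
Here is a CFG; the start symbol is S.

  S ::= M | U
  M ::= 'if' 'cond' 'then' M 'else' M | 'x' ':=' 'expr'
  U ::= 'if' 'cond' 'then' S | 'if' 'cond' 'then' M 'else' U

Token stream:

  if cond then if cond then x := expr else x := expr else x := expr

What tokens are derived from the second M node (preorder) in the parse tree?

if cond then x := expr else x := expr

[S [M if cond then [M if cond then [M x := expr] else [M x := expr]] else [M x := expr]]]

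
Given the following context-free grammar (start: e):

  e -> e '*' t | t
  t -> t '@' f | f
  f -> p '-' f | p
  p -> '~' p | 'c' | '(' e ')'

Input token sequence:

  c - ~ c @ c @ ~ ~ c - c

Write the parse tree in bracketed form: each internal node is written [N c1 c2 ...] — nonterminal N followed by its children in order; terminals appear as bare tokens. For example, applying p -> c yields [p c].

e
t
t @ f
t @ f @ f
f @ f @ f
p - f @ f @ f
c - f @ f @ f
c - p @ f @ f
c - ~ p @ f @ f
c - ~ c @ f @ f
c - ~ c @ p @ f
c - ~ c @ c @ f
c - ~ c @ c @ p - f
c - ~ c @ c @ ~ p - f
c - ~ c @ c @ ~ ~ p - f
c - ~ c @ c @ ~ ~ c - f
c - ~ c @ c @ ~ ~ c - p
c - ~ c @ c @ ~ ~ c - c

[e [t [t [t [f [p c] - [f [p ~ [p c]]]]] @ [f [p c]]] @ [f [p ~ [p ~ [p c]]] - [f [p c]]]]]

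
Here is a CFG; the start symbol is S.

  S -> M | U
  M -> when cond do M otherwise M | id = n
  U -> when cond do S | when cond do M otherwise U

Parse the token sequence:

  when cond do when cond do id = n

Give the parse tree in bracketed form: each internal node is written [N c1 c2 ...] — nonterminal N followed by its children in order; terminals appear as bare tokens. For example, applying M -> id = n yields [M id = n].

[S [U when cond do [S [U when cond do [S [M id = n]]]]]]

S
U
when cond do S
when cond do U
when cond do when cond do S
when cond do when cond do M
when cond do when cond do id = n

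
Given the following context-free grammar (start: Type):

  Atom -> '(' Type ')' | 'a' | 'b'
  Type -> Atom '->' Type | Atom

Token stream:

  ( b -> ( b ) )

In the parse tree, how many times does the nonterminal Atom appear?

[Type [Atom ( [Type [Atom b] -> [Type [Atom ( [Type [Atom b]] )]]] )]]

4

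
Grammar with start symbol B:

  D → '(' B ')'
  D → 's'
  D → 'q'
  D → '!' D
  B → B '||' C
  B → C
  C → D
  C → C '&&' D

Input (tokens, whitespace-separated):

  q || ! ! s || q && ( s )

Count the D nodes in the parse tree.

7

[B [B [B [C [D q]]] || [C [D ! [D ! [D s]]]]] || [C [C [D q]] && [D ( [B [C [D s]]] )]]]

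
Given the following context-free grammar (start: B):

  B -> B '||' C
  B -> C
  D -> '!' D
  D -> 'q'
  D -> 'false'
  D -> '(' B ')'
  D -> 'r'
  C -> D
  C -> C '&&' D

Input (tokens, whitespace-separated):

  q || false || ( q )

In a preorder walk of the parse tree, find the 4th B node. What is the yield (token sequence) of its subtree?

[B [B [B [C [D q]]] || [C [D false]]] || [C [D ( [B [C [D q]]] )]]]

q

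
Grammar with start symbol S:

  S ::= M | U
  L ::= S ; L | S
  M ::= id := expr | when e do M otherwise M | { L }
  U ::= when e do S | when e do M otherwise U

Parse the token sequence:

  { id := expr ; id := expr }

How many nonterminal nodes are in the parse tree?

8

[S [M { [L [S [M id := expr]] ; [L [S [M id := expr]]]] }]]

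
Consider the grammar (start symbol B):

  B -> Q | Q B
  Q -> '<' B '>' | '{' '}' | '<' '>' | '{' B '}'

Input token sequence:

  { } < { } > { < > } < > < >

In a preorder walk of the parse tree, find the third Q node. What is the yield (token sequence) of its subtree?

{ }

[B [Q { }] [B [Q < [B [Q { }]] >] [B [Q { [B [Q < >]] }] [B [Q < >] [B [Q < >]]]]]]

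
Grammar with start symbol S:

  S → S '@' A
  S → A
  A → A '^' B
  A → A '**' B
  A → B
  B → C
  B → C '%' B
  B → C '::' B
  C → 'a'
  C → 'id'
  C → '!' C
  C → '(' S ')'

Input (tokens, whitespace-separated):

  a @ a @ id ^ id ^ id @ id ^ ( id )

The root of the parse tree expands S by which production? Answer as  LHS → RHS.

[S [S [S [S [A [B [C a]]]] @ [A [B [C a]]]] @ [A [A [A [B [C id]]] ^ [B [C id]]] ^ [B [C id]]]] @ [A [A [B [C id]]] ^ [B [C ( [S [A [B [C id]]]] )]]]]

S → S '@' A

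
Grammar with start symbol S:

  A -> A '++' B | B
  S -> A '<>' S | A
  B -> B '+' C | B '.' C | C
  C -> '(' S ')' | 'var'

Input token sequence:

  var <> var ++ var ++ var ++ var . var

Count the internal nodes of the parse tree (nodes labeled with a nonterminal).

[S [A [B [C var]]] <> [S [A [A [A [A [B [C var]]] ++ [B [C var]]] ++ [B [C var]]] ++ [B [B [C var]] . [C var]]]]]

19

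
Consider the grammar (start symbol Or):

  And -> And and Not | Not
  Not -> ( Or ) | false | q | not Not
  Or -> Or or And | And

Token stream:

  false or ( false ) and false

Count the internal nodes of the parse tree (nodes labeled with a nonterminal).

11

[Or [Or [And [Not false]]] or [And [And [Not ( [Or [And [Not false]]] )]] and [Not false]]]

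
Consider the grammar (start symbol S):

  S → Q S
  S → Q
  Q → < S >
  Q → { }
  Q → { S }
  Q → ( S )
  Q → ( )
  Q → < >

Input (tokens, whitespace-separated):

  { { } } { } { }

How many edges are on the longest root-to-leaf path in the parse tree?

[S [Q { [S [Q { }]] }] [S [Q { }] [S [Q { }]]]]

4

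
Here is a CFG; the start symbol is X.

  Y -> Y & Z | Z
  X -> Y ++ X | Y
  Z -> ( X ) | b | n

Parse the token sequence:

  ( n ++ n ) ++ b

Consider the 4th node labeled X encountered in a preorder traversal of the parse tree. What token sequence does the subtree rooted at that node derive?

[X [Y [Z ( [X [Y [Z n]] ++ [X [Y [Z n]]]] )]] ++ [X [Y [Z b]]]]

b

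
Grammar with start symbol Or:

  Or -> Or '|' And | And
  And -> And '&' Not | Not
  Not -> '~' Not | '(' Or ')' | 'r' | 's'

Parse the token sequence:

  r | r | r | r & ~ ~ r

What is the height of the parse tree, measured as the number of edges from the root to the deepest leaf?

6

[Or [Or [Or [Or [And [Not r]]] | [And [Not r]]] | [And [Not r]]] | [And [And [Not r]] & [Not ~ [Not ~ [Not r]]]]]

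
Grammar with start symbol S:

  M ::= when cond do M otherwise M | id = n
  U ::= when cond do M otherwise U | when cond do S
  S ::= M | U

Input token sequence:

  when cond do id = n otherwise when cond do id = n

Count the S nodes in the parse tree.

[S [U when cond do [M id = n] otherwise [U when cond do [S [M id = n]]]]]

2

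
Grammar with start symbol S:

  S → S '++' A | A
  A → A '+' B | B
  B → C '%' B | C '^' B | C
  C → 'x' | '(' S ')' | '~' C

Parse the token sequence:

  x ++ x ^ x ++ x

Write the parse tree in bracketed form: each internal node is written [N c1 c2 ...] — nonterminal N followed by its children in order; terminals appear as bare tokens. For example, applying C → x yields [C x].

S
S ++ A
S ++ A ++ A
A ++ A ++ A
B ++ A ++ A
C ++ A ++ A
x ++ A ++ A
x ++ B ++ A
x ++ C ^ B ++ A
x ++ x ^ B ++ A
x ++ x ^ C ++ A
x ++ x ^ x ++ A
x ++ x ^ x ++ B
x ++ x ^ x ++ C
x ++ x ^ x ++ x

[S [S [S [A [B [C x]]]] ++ [A [B [C x] ^ [B [C x]]]]] ++ [A [B [C x]]]]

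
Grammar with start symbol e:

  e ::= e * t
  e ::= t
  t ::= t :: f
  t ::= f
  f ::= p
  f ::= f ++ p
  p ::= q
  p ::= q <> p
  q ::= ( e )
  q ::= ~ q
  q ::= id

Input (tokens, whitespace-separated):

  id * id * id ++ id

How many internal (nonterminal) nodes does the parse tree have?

18

[e [e [e [t [f [p [q id]]]]] * [t [f [p [q id]]]]] * [t [f [f [p [q id]]] ++ [p [q id]]]]]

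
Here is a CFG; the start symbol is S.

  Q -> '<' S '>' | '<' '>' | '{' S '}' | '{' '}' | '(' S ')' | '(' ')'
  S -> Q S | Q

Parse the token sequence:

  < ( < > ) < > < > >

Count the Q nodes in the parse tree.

[S [Q < [S [Q ( [S [Q < >]] )] [S [Q < >] [S [Q < >]]]] >]]

5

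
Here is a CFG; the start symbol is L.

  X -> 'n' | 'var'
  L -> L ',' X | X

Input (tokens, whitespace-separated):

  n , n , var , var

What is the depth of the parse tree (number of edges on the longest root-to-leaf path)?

[L [L [L [L [X n]] , [X n]] , [X var]] , [X var]]

5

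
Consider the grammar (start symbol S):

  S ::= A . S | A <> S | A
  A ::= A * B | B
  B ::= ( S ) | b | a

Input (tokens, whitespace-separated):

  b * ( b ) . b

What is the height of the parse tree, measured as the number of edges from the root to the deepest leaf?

6

[S [A [A [B b]] * [B ( [S [A [B b]]] )]] . [S [A [B b]]]]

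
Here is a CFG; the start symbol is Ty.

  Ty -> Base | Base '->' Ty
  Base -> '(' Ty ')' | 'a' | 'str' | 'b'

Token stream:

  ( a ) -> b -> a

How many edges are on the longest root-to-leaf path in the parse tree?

[Ty [Base ( [Ty [Base a]] )] -> [Ty [Base b] -> [Ty [Base a]]]]

4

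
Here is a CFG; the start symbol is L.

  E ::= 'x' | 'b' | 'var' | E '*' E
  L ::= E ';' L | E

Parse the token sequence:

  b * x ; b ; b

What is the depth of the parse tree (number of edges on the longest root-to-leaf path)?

4

[L [E [E b] * [E x]] ; [L [E b] ; [L [E b]]]]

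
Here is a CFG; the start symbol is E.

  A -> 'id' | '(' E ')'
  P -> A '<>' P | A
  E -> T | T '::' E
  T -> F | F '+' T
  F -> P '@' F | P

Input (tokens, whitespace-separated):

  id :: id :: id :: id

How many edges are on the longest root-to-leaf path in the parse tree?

8

[E [T [F [P [A id]]]] :: [E [T [F [P [A id]]]] :: [E [T [F [P [A id]]]] :: [E [T [F [P [A id]]]]]]]]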